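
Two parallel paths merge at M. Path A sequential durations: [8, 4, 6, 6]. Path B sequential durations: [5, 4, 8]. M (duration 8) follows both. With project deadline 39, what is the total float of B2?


Forward pass: ES(B2) = sum of predecessors on chain B = 5
EF = ES + duration = 5 + 4 = 9
Backward pass: LF(M) = deadline = 39; LS(M) = 39 - 8 = 31
LF(B2) = LS(M) - sum(successors on chain B) = 31 - 8 = 23
LS = LF - duration = 23 - 4 = 19
Total float = LS - ES = 19 - 5 = 14

14


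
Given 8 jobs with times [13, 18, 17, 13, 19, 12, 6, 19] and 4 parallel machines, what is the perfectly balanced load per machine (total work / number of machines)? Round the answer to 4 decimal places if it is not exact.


Total processing time = 13 + 18 + 17 + 13 + 19 + 12 + 6 + 19 = 117
Number of machines = 4
Ideal balanced load = 117 / 4 = 29.25

29.25


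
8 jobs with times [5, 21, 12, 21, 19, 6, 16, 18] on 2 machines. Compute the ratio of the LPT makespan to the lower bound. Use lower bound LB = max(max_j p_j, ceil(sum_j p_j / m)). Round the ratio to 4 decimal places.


LPT order: [21, 21, 19, 18, 16, 12, 6, 5]
Machine loads after assignment: [58, 60]
LPT makespan = 60
Lower bound = max(max_job, ceil(total/2)) = max(21, 59) = 59
Ratio = 60 / 59 = 1.0169

1.0169


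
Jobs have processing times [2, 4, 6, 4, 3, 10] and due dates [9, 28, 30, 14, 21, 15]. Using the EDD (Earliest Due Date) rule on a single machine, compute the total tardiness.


Sort by due date (EDD order): [(2, 9), (4, 14), (10, 15), (3, 21), (4, 28), (6, 30)]
Compute completion times and tardiness:
  Job 1: p=2, d=9, C=2, tardiness=max(0,2-9)=0
  Job 2: p=4, d=14, C=6, tardiness=max(0,6-14)=0
  Job 3: p=10, d=15, C=16, tardiness=max(0,16-15)=1
  Job 4: p=3, d=21, C=19, tardiness=max(0,19-21)=0
  Job 5: p=4, d=28, C=23, tardiness=max(0,23-28)=0
  Job 6: p=6, d=30, C=29, tardiness=max(0,29-30)=0
Total tardiness = 1

1


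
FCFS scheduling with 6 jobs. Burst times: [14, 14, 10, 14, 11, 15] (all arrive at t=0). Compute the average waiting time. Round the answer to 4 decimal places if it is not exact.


FCFS order (as given): [14, 14, 10, 14, 11, 15]
Waiting times:
  Job 1: wait = 0
  Job 2: wait = 14
  Job 3: wait = 28
  Job 4: wait = 38
  Job 5: wait = 52
  Job 6: wait = 63
Sum of waiting times = 195
Average waiting time = 195/6 = 32.5

32.5


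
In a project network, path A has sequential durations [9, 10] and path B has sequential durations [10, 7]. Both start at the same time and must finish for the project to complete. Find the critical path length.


Path A total = 9 + 10 = 19
Path B total = 10 + 7 = 17
Critical path = longest path = max(19, 17) = 19

19


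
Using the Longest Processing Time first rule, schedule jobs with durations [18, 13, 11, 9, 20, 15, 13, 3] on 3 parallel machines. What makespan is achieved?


Sort jobs in decreasing order (LPT): [20, 18, 15, 13, 13, 11, 9, 3]
Assign each job to the least loaded machine:
  Machine 1: jobs [20, 11, 3], load = 34
  Machine 2: jobs [18, 13], load = 31
  Machine 3: jobs [15, 13, 9], load = 37
Makespan = max load = 37

37


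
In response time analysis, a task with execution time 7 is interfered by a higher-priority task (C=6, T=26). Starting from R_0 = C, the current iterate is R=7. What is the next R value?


R_next = C + ceil(R_prev / T_hp) * C_hp
ceil(7 / 26) = ceil(0.2692) = 1
Interference = 1 * 6 = 6
R_next = 7 + 6 = 13

13


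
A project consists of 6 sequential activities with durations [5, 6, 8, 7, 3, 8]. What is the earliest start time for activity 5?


Activity 5 starts after activities 1 through 4 complete.
Predecessor durations: [5, 6, 8, 7]
ES = 5 + 6 + 8 + 7 = 26

26


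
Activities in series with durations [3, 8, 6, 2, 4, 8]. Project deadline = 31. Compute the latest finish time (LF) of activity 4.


LF(activity 4) = deadline - sum of successor durations
Successors: activities 5 through 6 with durations [4, 8]
Sum of successor durations = 12
LF = 31 - 12 = 19

19


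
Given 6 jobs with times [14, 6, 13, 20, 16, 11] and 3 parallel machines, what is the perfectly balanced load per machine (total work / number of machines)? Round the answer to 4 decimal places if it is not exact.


Total processing time = 14 + 6 + 13 + 20 + 16 + 11 = 80
Number of machines = 3
Ideal balanced load = 80 / 3 = 26.6667

26.6667


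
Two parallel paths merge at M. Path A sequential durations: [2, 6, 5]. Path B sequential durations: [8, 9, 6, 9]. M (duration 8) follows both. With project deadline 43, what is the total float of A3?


Forward pass: ES(A3) = sum of predecessors on chain A = 8
EF = ES + duration = 8 + 5 = 13
Backward pass: LF(M) = deadline = 43; LS(M) = 43 - 8 = 35
LF(A3) = LS(M) - sum(successors on chain A) = 35 - 0 = 35
LS = LF - duration = 35 - 5 = 30
Total float = LS - ES = 30 - 8 = 22

22


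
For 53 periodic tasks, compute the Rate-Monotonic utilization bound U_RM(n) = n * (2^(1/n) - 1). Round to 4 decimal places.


Compute 2^(1/53) = 1.0131641430
Subtract 1: 1.0131641430 - 1 = 0.0131641430
Multiply by n: 53 * 0.0131641430 = 0.6976995790
Round to 4 dp: 0.6977

0.6977


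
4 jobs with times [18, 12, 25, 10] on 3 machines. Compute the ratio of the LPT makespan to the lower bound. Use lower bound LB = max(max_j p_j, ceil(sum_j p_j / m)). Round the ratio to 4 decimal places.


LPT order: [25, 18, 12, 10]
Machine loads after assignment: [25, 18, 22]
LPT makespan = 25
Lower bound = max(max_job, ceil(total/3)) = max(25, 22) = 25
Ratio = 25 / 25 = 1.0

1.0


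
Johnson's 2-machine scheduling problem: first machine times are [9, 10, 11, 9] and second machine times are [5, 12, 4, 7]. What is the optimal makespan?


Apply Johnson's rule:
  Group 1 (a <= b): [(2, 10, 12)]
  Group 2 (a > b): [(4, 9, 7), (1, 9, 5), (3, 11, 4)]
Optimal job order: [2, 4, 1, 3]
Schedule:
  Job 2: M1 done at 10, M2 done at 22
  Job 4: M1 done at 19, M2 done at 29
  Job 1: M1 done at 28, M2 done at 34
  Job 3: M1 done at 39, M2 done at 43
Makespan = 43

43


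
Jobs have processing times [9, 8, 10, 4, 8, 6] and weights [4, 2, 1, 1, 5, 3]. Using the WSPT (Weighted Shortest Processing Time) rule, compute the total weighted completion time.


Compute p/w ratios and sort ascending (WSPT): [(8, 5), (6, 3), (9, 4), (8, 2), (4, 1), (10, 1)]
Compute weighted completion times:
  Job (p=8,w=5): C=8, w*C=5*8=40
  Job (p=6,w=3): C=14, w*C=3*14=42
  Job (p=9,w=4): C=23, w*C=4*23=92
  Job (p=8,w=2): C=31, w*C=2*31=62
  Job (p=4,w=1): C=35, w*C=1*35=35
  Job (p=10,w=1): C=45, w*C=1*45=45
Total weighted completion time = 316

316


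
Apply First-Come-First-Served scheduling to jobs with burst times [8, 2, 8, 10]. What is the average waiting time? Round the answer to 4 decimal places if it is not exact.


FCFS order (as given): [8, 2, 8, 10]
Waiting times:
  Job 1: wait = 0
  Job 2: wait = 8
  Job 3: wait = 10
  Job 4: wait = 18
Sum of waiting times = 36
Average waiting time = 36/4 = 9.0

9.0


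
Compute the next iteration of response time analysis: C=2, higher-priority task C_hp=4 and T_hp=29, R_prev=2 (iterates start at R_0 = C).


R_next = C + ceil(R_prev / T_hp) * C_hp
ceil(2 / 29) = ceil(0.069) = 1
Interference = 1 * 4 = 4
R_next = 2 + 4 = 6

6


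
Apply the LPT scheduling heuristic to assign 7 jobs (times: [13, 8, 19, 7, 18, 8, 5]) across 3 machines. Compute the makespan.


Sort jobs in decreasing order (LPT): [19, 18, 13, 8, 8, 7, 5]
Assign each job to the least loaded machine:
  Machine 1: jobs [19, 7], load = 26
  Machine 2: jobs [18, 8], load = 26
  Machine 3: jobs [13, 8, 5], load = 26
Makespan = max load = 26

26


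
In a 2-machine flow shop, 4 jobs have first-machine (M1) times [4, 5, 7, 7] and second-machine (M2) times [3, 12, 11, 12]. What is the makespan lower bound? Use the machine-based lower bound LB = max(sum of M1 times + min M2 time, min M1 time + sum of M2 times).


LB1 = sum(M1 times) + min(M2 times) = 23 + 3 = 26
LB2 = min(M1 times) + sum(M2 times) = 4 + 38 = 42
Lower bound = max(LB1, LB2) = max(26, 42) = 42

42


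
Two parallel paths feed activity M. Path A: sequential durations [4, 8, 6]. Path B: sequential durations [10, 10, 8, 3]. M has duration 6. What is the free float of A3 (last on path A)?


ES(A3) = sum of predecessors on chain A = 12
EF(A3) = ES + duration = 12 + 6 = 18
Successor of A3 is M. ES(M) = max(sum(A), sum(B)) = max(18, 31) = 31
Free float = ES(successor) - EF(current) = 31 - 18 = 13

13


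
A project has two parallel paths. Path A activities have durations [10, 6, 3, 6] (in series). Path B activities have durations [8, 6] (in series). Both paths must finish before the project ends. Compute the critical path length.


Path A total = 10 + 6 + 3 + 6 = 25
Path B total = 8 + 6 = 14
Critical path = longest path = max(25, 14) = 25

25


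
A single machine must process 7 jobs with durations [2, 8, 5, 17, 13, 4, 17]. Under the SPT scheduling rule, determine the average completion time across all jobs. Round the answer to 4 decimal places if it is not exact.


Sort jobs by processing time (SPT order): [2, 4, 5, 8, 13, 17, 17]
Compute completion times sequentially:
  Job 1: processing = 2, completes at 2
  Job 2: processing = 4, completes at 6
  Job 3: processing = 5, completes at 11
  Job 4: processing = 8, completes at 19
  Job 5: processing = 13, completes at 32
  Job 6: processing = 17, completes at 49
  Job 7: processing = 17, completes at 66
Sum of completion times = 185
Average completion time = 185/7 = 26.4286

26.4286


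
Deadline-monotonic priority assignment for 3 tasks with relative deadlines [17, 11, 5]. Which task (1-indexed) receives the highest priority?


Sort tasks by relative deadline (ascending):
  Task 3: deadline = 5
  Task 2: deadline = 11
  Task 1: deadline = 17
Priority order (highest first): [3, 2, 1]
Highest priority task = 3

3


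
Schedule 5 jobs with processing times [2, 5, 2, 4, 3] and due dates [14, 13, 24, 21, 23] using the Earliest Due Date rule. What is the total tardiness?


Sort by due date (EDD order): [(5, 13), (2, 14), (4, 21), (3, 23), (2, 24)]
Compute completion times and tardiness:
  Job 1: p=5, d=13, C=5, tardiness=max(0,5-13)=0
  Job 2: p=2, d=14, C=7, tardiness=max(0,7-14)=0
  Job 3: p=4, d=21, C=11, tardiness=max(0,11-21)=0
  Job 4: p=3, d=23, C=14, tardiness=max(0,14-23)=0
  Job 5: p=2, d=24, C=16, tardiness=max(0,16-24)=0
Total tardiness = 0

0


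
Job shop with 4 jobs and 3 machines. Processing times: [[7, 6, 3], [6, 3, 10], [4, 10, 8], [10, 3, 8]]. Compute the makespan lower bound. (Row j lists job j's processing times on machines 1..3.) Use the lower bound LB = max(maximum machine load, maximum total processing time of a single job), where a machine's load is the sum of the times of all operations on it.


Machine loads:
  Machine 1: 7 + 6 + 4 + 10 = 27
  Machine 2: 6 + 3 + 10 + 3 = 22
  Machine 3: 3 + 10 + 8 + 8 = 29
Max machine load = 29
Job totals:
  Job 1: 16
  Job 2: 19
  Job 3: 22
  Job 4: 21
Max job total = 22
Lower bound = max(29, 22) = 29

29


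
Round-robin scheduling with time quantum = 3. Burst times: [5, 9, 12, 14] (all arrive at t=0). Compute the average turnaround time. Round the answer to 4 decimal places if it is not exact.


Time quantum = 3
Execution trace:
  J1 runs 3 units, time = 3
  J2 runs 3 units, time = 6
  J3 runs 3 units, time = 9
  J4 runs 3 units, time = 12
  J1 runs 2 units, time = 14
  J2 runs 3 units, time = 17
  J3 runs 3 units, time = 20
  J4 runs 3 units, time = 23
  J2 runs 3 units, time = 26
  J3 runs 3 units, time = 29
  J4 runs 3 units, time = 32
  J3 runs 3 units, time = 35
  J4 runs 3 units, time = 38
  J4 runs 2 units, time = 40
Finish times: [14, 26, 35, 40]
Average turnaround = 115/4 = 28.75

28.75


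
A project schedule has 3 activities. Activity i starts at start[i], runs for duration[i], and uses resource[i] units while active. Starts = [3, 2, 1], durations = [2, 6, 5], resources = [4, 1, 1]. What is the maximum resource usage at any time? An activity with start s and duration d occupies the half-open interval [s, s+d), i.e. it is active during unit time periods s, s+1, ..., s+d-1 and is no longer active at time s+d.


Each activity i is active on [start_i, start_i + duration_i).
Compute total resource usage per time slot:
  t=0: active resources = [], total = 0
  t=1: active resources = [1], total = 1
  t=2: active resources = [1, 1], total = 2
  t=3: active resources = [4, 1, 1], total = 6
  t=4: active resources = [4, 1, 1], total = 6
  t=5: active resources = [1, 1], total = 2
  t=6: active resources = [1], total = 1
  t=7: active resources = [1], total = 1
Peak resource demand = 6

6


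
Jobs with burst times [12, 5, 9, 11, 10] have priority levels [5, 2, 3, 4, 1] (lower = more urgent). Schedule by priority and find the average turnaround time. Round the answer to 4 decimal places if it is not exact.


Sort by priority (ascending = highest first):
Order: [(1, 10), (2, 5), (3, 9), (4, 11), (5, 12)]
Completion times:
  Priority 1, burst=10, C=10
  Priority 2, burst=5, C=15
  Priority 3, burst=9, C=24
  Priority 4, burst=11, C=35
  Priority 5, burst=12, C=47
Average turnaround = 131/5 = 26.2

26.2


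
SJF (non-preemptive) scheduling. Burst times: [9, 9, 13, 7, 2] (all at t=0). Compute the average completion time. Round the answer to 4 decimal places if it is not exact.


SJF order (ascending): [2, 7, 9, 9, 13]
Completion times:
  Job 1: burst=2, C=2
  Job 2: burst=7, C=9
  Job 3: burst=9, C=18
  Job 4: burst=9, C=27
  Job 5: burst=13, C=40
Average completion = 96/5 = 19.2

19.2


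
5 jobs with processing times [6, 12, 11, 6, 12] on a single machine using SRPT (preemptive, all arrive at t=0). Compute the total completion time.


Since all jobs arrive at t=0, SRPT equals SPT ordering.
SPT order: [6, 6, 11, 12, 12]
Completion times:
  Job 1: p=6, C=6
  Job 2: p=6, C=12
  Job 3: p=11, C=23
  Job 4: p=12, C=35
  Job 5: p=12, C=47
Total completion time = 6 + 12 + 23 + 35 + 47 = 123

123


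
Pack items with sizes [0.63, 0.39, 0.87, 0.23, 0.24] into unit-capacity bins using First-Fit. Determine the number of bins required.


Place items sequentially using First-Fit:
  Item 0.63 -> new Bin 1
  Item 0.39 -> new Bin 2
  Item 0.87 -> new Bin 3
  Item 0.23 -> Bin 1 (now 0.86)
  Item 0.24 -> Bin 2 (now 0.63)
Total bins used = 3

3


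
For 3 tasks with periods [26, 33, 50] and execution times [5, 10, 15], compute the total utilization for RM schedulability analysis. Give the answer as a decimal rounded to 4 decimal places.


Compute individual utilizations (exact fractions):
  Task 1: C/T = 5/26 (approx. 0.1923)
  Task 2: C/T = 10/33 (approx. 0.303)
  Task 3: C/T = 15/50 = 3/10 (approx. 0.3)
Total utilization U = 5/26 + 10/33 + 3/10 = 1706/2145
Rounded to 4 decimal places: U = 0.7953
RM (Liu & Layland) bound for 3 tasks = 0.779763; compare with U = 1706/2145 (approx. 0.795338)
bound < U <= 1, so the RM sufficient condition is not met (inconclusive; an exact test such as response-time analysis is needed).

0.7953


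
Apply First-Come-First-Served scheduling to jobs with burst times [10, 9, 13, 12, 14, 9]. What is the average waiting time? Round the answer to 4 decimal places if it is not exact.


FCFS order (as given): [10, 9, 13, 12, 14, 9]
Waiting times:
  Job 1: wait = 0
  Job 2: wait = 10
  Job 3: wait = 19
  Job 4: wait = 32
  Job 5: wait = 44
  Job 6: wait = 58
Sum of waiting times = 163
Average waiting time = 163/6 = 27.1667

27.1667


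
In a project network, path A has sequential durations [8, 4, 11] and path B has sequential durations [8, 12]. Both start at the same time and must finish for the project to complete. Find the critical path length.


Path A total = 8 + 4 + 11 = 23
Path B total = 8 + 12 = 20
Critical path = longest path = max(23, 20) = 23

23


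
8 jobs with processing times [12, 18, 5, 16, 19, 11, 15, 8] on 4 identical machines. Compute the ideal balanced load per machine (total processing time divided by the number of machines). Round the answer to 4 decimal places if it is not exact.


Total processing time = 12 + 18 + 5 + 16 + 19 + 11 + 15 + 8 = 104
Number of machines = 4
Ideal balanced load = 104 / 4 = 26.0

26.0


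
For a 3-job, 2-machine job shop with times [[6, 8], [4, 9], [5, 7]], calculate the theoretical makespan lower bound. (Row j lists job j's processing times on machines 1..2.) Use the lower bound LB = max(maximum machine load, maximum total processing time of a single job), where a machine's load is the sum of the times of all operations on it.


Machine loads:
  Machine 1: 6 + 4 + 5 = 15
  Machine 2: 8 + 9 + 7 = 24
Max machine load = 24
Job totals:
  Job 1: 14
  Job 2: 13
  Job 3: 12
Max job total = 14
Lower bound = max(24, 14) = 24

24


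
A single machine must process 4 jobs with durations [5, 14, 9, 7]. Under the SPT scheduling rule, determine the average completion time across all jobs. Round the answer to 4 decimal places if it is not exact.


Sort jobs by processing time (SPT order): [5, 7, 9, 14]
Compute completion times sequentially:
  Job 1: processing = 5, completes at 5
  Job 2: processing = 7, completes at 12
  Job 3: processing = 9, completes at 21
  Job 4: processing = 14, completes at 35
Sum of completion times = 73
Average completion time = 73/4 = 18.25

18.25


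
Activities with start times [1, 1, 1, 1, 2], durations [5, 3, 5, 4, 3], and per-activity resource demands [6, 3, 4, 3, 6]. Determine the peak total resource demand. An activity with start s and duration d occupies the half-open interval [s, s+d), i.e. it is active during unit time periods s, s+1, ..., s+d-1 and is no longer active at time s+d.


Each activity i is active on [start_i, start_i + duration_i).
Compute total resource usage per time slot:
  t=0: active resources = [], total = 0
  t=1: active resources = [6, 3, 4, 3], total = 16
  t=2: active resources = [6, 3, 4, 3, 6], total = 22
  t=3: active resources = [6, 3, 4, 3, 6], total = 22
  t=4: active resources = [6, 4, 3, 6], total = 19
  t=5: active resources = [6, 4], total = 10
Peak resource demand = 22

22


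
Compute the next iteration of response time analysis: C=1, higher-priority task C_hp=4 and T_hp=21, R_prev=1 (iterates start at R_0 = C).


R_next = C + ceil(R_prev / T_hp) * C_hp
ceil(1 / 21) = ceil(0.0476) = 1
Interference = 1 * 4 = 4
R_next = 1 + 4 = 5

5


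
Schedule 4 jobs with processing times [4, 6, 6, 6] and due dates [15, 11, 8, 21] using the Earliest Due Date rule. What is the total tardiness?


Sort by due date (EDD order): [(6, 8), (6, 11), (4, 15), (6, 21)]
Compute completion times and tardiness:
  Job 1: p=6, d=8, C=6, tardiness=max(0,6-8)=0
  Job 2: p=6, d=11, C=12, tardiness=max(0,12-11)=1
  Job 3: p=4, d=15, C=16, tardiness=max(0,16-15)=1
  Job 4: p=6, d=21, C=22, tardiness=max(0,22-21)=1
Total tardiness = 3

3


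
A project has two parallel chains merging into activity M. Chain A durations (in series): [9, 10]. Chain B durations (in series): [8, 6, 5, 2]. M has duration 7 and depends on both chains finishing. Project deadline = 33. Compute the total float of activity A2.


Forward pass: ES(A2) = sum of predecessors on chain A = 9
EF = ES + duration = 9 + 10 = 19
Backward pass: LF(M) = deadline = 33; LS(M) = 33 - 7 = 26
LF(A2) = LS(M) - sum(successors on chain A) = 26 - 0 = 26
LS = LF - duration = 26 - 10 = 16
Total float = LS - ES = 16 - 9 = 7

7


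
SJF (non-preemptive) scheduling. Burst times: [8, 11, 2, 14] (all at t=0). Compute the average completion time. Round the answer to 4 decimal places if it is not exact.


SJF order (ascending): [2, 8, 11, 14]
Completion times:
  Job 1: burst=2, C=2
  Job 2: burst=8, C=10
  Job 3: burst=11, C=21
  Job 4: burst=14, C=35
Average completion = 68/4 = 17.0

17.0


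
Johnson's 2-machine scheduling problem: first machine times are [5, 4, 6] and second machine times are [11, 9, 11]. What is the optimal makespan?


Apply Johnson's rule:
  Group 1 (a <= b): [(2, 4, 9), (1, 5, 11), (3, 6, 11)]
  Group 2 (a > b): []
Optimal job order: [2, 1, 3]
Schedule:
  Job 2: M1 done at 4, M2 done at 13
  Job 1: M1 done at 9, M2 done at 24
  Job 3: M1 done at 15, M2 done at 35
Makespan = 35

35


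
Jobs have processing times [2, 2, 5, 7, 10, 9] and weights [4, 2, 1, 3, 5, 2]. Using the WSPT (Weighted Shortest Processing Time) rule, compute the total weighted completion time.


Compute p/w ratios and sort ascending (WSPT): [(2, 4), (2, 2), (10, 5), (7, 3), (9, 2), (5, 1)]
Compute weighted completion times:
  Job (p=2,w=4): C=2, w*C=4*2=8
  Job (p=2,w=2): C=4, w*C=2*4=8
  Job (p=10,w=5): C=14, w*C=5*14=70
  Job (p=7,w=3): C=21, w*C=3*21=63
  Job (p=9,w=2): C=30, w*C=2*30=60
  Job (p=5,w=1): C=35, w*C=1*35=35
Total weighted completion time = 244

244


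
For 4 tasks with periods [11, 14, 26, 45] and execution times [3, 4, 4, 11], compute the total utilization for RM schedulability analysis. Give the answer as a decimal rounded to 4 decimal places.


Compute individual utilizations (exact fractions):
  Task 1: C/T = 3/11 (approx. 0.2727)
  Task 2: C/T = 4/14 = 2/7 (approx. 0.2857)
  Task 3: C/T = 4/26 = 2/13 (approx. 0.1538)
  Task 4: C/T = 11/45 (approx. 0.2444)
Total utilization U = 3/11 + 2/7 + 2/13 + 11/45 = 43096/45045
Rounded to 4 decimal places: U = 0.9567
RM (Liu & Layland) bound for 4 tasks = 0.756828; compare with U = 43096/45045 (approx. 0.956732)
bound < U <= 1, so the RM sufficient condition is not met (inconclusive; an exact test such as response-time analysis is needed).

0.9567


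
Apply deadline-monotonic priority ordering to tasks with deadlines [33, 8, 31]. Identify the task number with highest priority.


Sort tasks by relative deadline (ascending):
  Task 2: deadline = 8
  Task 3: deadline = 31
  Task 1: deadline = 33
Priority order (highest first): [2, 3, 1]
Highest priority task = 2

2


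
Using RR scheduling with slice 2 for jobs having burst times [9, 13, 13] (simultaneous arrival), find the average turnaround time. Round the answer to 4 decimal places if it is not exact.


Time quantum = 2
Execution trace:
  J1 runs 2 units, time = 2
  J2 runs 2 units, time = 4
  J3 runs 2 units, time = 6
  J1 runs 2 units, time = 8
  J2 runs 2 units, time = 10
  J3 runs 2 units, time = 12
  J1 runs 2 units, time = 14
  J2 runs 2 units, time = 16
  J3 runs 2 units, time = 18
  J1 runs 2 units, time = 20
  J2 runs 2 units, time = 22
  J3 runs 2 units, time = 24
  J1 runs 1 units, time = 25
  J2 runs 2 units, time = 27
  J3 runs 2 units, time = 29
  J2 runs 2 units, time = 31
  J3 runs 2 units, time = 33
  J2 runs 1 units, time = 34
  J3 runs 1 units, time = 35
Finish times: [25, 34, 35]
Average turnaround = 94/3 = 31.3333

31.3333


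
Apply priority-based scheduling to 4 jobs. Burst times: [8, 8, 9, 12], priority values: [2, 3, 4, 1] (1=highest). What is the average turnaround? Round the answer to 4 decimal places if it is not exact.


Sort by priority (ascending = highest first):
Order: [(1, 12), (2, 8), (3, 8), (4, 9)]
Completion times:
  Priority 1, burst=12, C=12
  Priority 2, burst=8, C=20
  Priority 3, burst=8, C=28
  Priority 4, burst=9, C=37
Average turnaround = 97/4 = 24.25

24.25


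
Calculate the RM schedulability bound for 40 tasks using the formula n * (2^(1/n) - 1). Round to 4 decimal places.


Compute 2^(1/40) = 1.0174796921
Subtract 1: 1.0174796921 - 1 = 0.0174796921
Multiply by n: 40 * 0.0174796921 = 0.6991876840
Round to 4 dp: 0.6992

0.6992


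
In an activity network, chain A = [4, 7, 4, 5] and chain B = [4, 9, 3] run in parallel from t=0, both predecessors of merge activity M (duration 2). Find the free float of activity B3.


ES(B3) = sum of predecessors on chain B = 13
EF(B3) = ES + duration = 13 + 3 = 16
Successor of B3 is M. ES(M) = max(sum(A), sum(B)) = max(20, 16) = 20
Free float = ES(successor) - EF(current) = 20 - 16 = 4

4


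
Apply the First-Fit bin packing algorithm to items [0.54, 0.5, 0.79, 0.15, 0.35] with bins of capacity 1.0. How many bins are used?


Place items sequentially using First-Fit:
  Item 0.54 -> new Bin 1
  Item 0.5 -> new Bin 2
  Item 0.79 -> new Bin 3
  Item 0.15 -> Bin 1 (now 0.69)
  Item 0.35 -> Bin 2 (now 0.85)
Total bins used = 3

3


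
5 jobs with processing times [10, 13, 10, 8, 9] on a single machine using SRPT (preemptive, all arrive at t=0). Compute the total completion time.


Since all jobs arrive at t=0, SRPT equals SPT ordering.
SPT order: [8, 9, 10, 10, 13]
Completion times:
  Job 1: p=8, C=8
  Job 2: p=9, C=17
  Job 3: p=10, C=27
  Job 4: p=10, C=37
  Job 5: p=13, C=50
Total completion time = 8 + 17 + 27 + 37 + 50 = 139

139


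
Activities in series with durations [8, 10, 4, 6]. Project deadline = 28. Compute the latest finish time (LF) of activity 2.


LF(activity 2) = deadline - sum of successor durations
Successors: activities 3 through 4 with durations [4, 6]
Sum of successor durations = 10
LF = 28 - 10 = 18

18


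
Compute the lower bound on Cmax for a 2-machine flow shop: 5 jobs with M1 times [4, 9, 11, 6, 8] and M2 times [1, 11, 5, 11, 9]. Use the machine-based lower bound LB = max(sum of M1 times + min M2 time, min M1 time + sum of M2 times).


LB1 = sum(M1 times) + min(M2 times) = 38 + 1 = 39
LB2 = min(M1 times) + sum(M2 times) = 4 + 37 = 41
Lower bound = max(LB1, LB2) = max(39, 41) = 41

41


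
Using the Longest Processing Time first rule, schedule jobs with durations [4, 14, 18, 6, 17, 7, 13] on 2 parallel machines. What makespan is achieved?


Sort jobs in decreasing order (LPT): [18, 17, 14, 13, 7, 6, 4]
Assign each job to the least loaded machine:
  Machine 1: jobs [18, 13, 7], load = 38
  Machine 2: jobs [17, 14, 6, 4], load = 41
Makespan = max load = 41

41


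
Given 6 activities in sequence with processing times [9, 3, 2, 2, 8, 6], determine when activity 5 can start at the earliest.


Activity 5 starts after activities 1 through 4 complete.
Predecessor durations: [9, 3, 2, 2]
ES = 9 + 3 + 2 + 2 = 16

16


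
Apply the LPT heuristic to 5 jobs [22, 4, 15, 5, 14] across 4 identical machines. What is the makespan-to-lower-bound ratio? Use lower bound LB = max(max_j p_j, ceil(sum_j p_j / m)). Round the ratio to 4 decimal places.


LPT order: [22, 15, 14, 5, 4]
Machine loads after assignment: [22, 15, 14, 9]
LPT makespan = 22
Lower bound = max(max_job, ceil(total/4)) = max(22, 15) = 22
Ratio = 22 / 22 = 1.0

1.0


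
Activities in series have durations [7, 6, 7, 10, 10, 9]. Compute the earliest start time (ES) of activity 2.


Activity 2 starts after activities 1 through 1 complete.
Predecessor durations: [7]
ES = 7 = 7

7


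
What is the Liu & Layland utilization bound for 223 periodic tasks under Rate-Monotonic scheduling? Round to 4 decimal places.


Compute 2^(1/223) = 1.0031131190
Subtract 1: 1.0031131190 - 1 = 0.0031131190
Multiply by n: 223 * 0.0031131190 = 0.6942255370
Round to 4 dp: 0.6942

0.6942


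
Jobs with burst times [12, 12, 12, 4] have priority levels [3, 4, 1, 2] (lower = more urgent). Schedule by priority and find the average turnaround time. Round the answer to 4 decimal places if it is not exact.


Sort by priority (ascending = highest first):
Order: [(1, 12), (2, 4), (3, 12), (4, 12)]
Completion times:
  Priority 1, burst=12, C=12
  Priority 2, burst=4, C=16
  Priority 3, burst=12, C=28
  Priority 4, burst=12, C=40
Average turnaround = 96/4 = 24.0

24.0


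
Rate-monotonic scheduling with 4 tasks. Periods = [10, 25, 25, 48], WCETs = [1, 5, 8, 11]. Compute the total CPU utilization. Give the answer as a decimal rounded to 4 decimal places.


Compute individual utilizations (exact fractions):
  Task 1: C/T = 1/10 (approx. 0.1)
  Task 2: C/T = 5/25 = 1/5 (approx. 0.2)
  Task 3: C/T = 8/25 (approx. 0.32)
  Task 4: C/T = 11/48 (approx. 0.2292)
Total utilization U = 1/10 + 1/5 + 8/25 + 11/48 = 1019/1200
Rounded to 4 decimal places: U = 0.8492
RM (Liu & Layland) bound for 4 tasks = 0.756828; compare with U = 1019/1200 (approx. 0.849167)
bound < U <= 1, so the RM sufficient condition is not met (inconclusive; an exact test such as response-time analysis is needed).

0.8492


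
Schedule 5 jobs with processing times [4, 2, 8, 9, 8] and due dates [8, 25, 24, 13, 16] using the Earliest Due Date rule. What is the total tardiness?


Sort by due date (EDD order): [(4, 8), (9, 13), (8, 16), (8, 24), (2, 25)]
Compute completion times and tardiness:
  Job 1: p=4, d=8, C=4, tardiness=max(0,4-8)=0
  Job 2: p=9, d=13, C=13, tardiness=max(0,13-13)=0
  Job 3: p=8, d=16, C=21, tardiness=max(0,21-16)=5
  Job 4: p=8, d=24, C=29, tardiness=max(0,29-24)=5
  Job 5: p=2, d=25, C=31, tardiness=max(0,31-25)=6
Total tardiness = 16

16


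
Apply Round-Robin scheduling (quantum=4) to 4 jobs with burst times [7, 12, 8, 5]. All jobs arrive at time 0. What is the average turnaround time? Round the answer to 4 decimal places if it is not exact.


Time quantum = 4
Execution trace:
  J1 runs 4 units, time = 4
  J2 runs 4 units, time = 8
  J3 runs 4 units, time = 12
  J4 runs 4 units, time = 16
  J1 runs 3 units, time = 19
  J2 runs 4 units, time = 23
  J3 runs 4 units, time = 27
  J4 runs 1 units, time = 28
  J2 runs 4 units, time = 32
Finish times: [19, 32, 27, 28]
Average turnaround = 106/4 = 26.5

26.5


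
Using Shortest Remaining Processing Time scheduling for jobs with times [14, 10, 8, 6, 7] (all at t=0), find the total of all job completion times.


Since all jobs arrive at t=0, SRPT equals SPT ordering.
SPT order: [6, 7, 8, 10, 14]
Completion times:
  Job 1: p=6, C=6
  Job 2: p=7, C=13
  Job 3: p=8, C=21
  Job 4: p=10, C=31
  Job 5: p=14, C=45
Total completion time = 6 + 13 + 21 + 31 + 45 = 116

116


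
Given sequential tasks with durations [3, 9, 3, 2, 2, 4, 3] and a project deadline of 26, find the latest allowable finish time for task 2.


LF(activity 2) = deadline - sum of successor durations
Successors: activities 3 through 7 with durations [3, 2, 2, 4, 3]
Sum of successor durations = 14
LF = 26 - 14 = 12

12


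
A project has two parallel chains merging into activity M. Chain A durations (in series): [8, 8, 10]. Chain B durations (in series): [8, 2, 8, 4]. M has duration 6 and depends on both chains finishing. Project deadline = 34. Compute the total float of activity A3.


Forward pass: ES(A3) = sum of predecessors on chain A = 16
EF = ES + duration = 16 + 10 = 26
Backward pass: LF(M) = deadline = 34; LS(M) = 34 - 6 = 28
LF(A3) = LS(M) - sum(successors on chain A) = 28 - 0 = 28
LS = LF - duration = 28 - 10 = 18
Total float = LS - ES = 18 - 16 = 2

2


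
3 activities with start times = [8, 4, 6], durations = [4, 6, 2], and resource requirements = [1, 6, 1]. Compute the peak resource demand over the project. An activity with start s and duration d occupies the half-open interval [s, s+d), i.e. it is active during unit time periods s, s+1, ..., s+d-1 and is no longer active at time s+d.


Each activity i is active on [start_i, start_i + duration_i).
Compute total resource usage per time slot:
  t=0: active resources = [], total = 0
  t=1: active resources = [], total = 0
  t=2: active resources = [], total = 0
  t=3: active resources = [], total = 0
  t=4: active resources = [6], total = 6
  t=5: active resources = [6], total = 6
  t=6: active resources = [6, 1], total = 7
  t=7: active resources = [6, 1], total = 7
  t=8: active resources = [1, 6], total = 7
  t=9: active resources = [1, 6], total = 7
  t=10: active resources = [1], total = 1
  t=11: active resources = [1], total = 1
Peak resource demand = 7

7


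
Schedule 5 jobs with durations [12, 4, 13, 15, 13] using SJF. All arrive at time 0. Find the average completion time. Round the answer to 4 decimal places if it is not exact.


SJF order (ascending): [4, 12, 13, 13, 15]
Completion times:
  Job 1: burst=4, C=4
  Job 2: burst=12, C=16
  Job 3: burst=13, C=29
  Job 4: burst=13, C=42
  Job 5: burst=15, C=57
Average completion = 148/5 = 29.6

29.6


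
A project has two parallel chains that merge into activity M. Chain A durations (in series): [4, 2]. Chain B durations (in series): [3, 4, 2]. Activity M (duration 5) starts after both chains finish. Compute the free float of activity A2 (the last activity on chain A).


ES(A2) = sum of predecessors on chain A = 4
EF(A2) = ES + duration = 4 + 2 = 6
Successor of A2 is M. ES(M) = max(sum(A), sum(B)) = max(6, 9) = 9
Free float = ES(successor) - EF(current) = 9 - 6 = 3

3


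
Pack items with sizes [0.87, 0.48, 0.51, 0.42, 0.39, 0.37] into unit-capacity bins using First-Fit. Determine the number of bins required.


Place items sequentially using First-Fit:
  Item 0.87 -> new Bin 1
  Item 0.48 -> new Bin 2
  Item 0.51 -> Bin 2 (now 0.99)
  Item 0.42 -> new Bin 3
  Item 0.39 -> Bin 3 (now 0.81)
  Item 0.37 -> new Bin 4
Total bins used = 4

4


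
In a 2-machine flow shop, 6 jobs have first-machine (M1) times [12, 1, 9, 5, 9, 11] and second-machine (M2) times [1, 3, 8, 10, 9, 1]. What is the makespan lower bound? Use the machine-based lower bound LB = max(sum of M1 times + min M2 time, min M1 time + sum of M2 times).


LB1 = sum(M1 times) + min(M2 times) = 47 + 1 = 48
LB2 = min(M1 times) + sum(M2 times) = 1 + 32 = 33
Lower bound = max(LB1, LB2) = max(48, 33) = 48

48


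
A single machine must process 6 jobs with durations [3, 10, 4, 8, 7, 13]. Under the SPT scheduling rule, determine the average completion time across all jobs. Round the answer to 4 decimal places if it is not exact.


Sort jobs by processing time (SPT order): [3, 4, 7, 8, 10, 13]
Compute completion times sequentially:
  Job 1: processing = 3, completes at 3
  Job 2: processing = 4, completes at 7
  Job 3: processing = 7, completes at 14
  Job 4: processing = 8, completes at 22
  Job 5: processing = 10, completes at 32
  Job 6: processing = 13, completes at 45
Sum of completion times = 123
Average completion time = 123/6 = 20.5

20.5


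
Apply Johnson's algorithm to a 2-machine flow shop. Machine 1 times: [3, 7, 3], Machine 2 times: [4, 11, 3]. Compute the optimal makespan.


Apply Johnson's rule:
  Group 1 (a <= b): [(1, 3, 4), (3, 3, 3), (2, 7, 11)]
  Group 2 (a > b): []
Optimal job order: [1, 3, 2]
Schedule:
  Job 1: M1 done at 3, M2 done at 7
  Job 3: M1 done at 6, M2 done at 10
  Job 2: M1 done at 13, M2 done at 24
Makespan = 24

24


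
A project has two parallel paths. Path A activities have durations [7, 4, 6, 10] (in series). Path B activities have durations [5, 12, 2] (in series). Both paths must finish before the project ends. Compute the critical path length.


Path A total = 7 + 4 + 6 + 10 = 27
Path B total = 5 + 12 + 2 = 19
Critical path = longest path = max(27, 19) = 27

27


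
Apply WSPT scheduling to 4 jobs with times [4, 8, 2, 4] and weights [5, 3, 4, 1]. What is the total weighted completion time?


Compute p/w ratios and sort ascending (WSPT): [(2, 4), (4, 5), (8, 3), (4, 1)]
Compute weighted completion times:
  Job (p=2,w=4): C=2, w*C=4*2=8
  Job (p=4,w=5): C=6, w*C=5*6=30
  Job (p=8,w=3): C=14, w*C=3*14=42
  Job (p=4,w=1): C=18, w*C=1*18=18
Total weighted completion time = 98

98


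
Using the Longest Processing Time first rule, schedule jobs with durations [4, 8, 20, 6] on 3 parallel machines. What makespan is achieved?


Sort jobs in decreasing order (LPT): [20, 8, 6, 4]
Assign each job to the least loaded machine:
  Machine 1: jobs [20], load = 20
  Machine 2: jobs [8], load = 8
  Machine 3: jobs [6, 4], load = 10
Makespan = max load = 20

20


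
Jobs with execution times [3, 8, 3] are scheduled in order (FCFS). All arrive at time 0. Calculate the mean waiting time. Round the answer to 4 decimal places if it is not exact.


FCFS order (as given): [3, 8, 3]
Waiting times:
  Job 1: wait = 0
  Job 2: wait = 3
  Job 3: wait = 11
Sum of waiting times = 14
Average waiting time = 14/3 = 4.6667

4.6667


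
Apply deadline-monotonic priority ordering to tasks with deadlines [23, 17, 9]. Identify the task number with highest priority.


Sort tasks by relative deadline (ascending):
  Task 3: deadline = 9
  Task 2: deadline = 17
  Task 1: deadline = 23
Priority order (highest first): [3, 2, 1]
Highest priority task = 3

3


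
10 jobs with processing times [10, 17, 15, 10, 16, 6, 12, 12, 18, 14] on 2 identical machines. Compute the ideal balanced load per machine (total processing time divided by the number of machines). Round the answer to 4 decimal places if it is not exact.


Total processing time = 10 + 17 + 15 + 10 + 16 + 6 + 12 + 12 + 18 + 14 = 130
Number of machines = 2
Ideal balanced load = 130 / 2 = 65.0

65.0


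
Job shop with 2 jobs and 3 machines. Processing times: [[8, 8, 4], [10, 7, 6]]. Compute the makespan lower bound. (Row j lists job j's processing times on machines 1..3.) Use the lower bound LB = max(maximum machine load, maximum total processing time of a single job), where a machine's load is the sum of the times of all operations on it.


Machine loads:
  Machine 1: 8 + 10 = 18
  Machine 2: 8 + 7 = 15
  Machine 3: 4 + 6 = 10
Max machine load = 18
Job totals:
  Job 1: 20
  Job 2: 23
Max job total = 23
Lower bound = max(18, 23) = 23

23


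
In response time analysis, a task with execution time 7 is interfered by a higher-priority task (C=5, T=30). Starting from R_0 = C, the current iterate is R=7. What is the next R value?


R_next = C + ceil(R_prev / T_hp) * C_hp
ceil(7 / 30) = ceil(0.2333) = 1
Interference = 1 * 5 = 5
R_next = 7 + 5 = 12

12


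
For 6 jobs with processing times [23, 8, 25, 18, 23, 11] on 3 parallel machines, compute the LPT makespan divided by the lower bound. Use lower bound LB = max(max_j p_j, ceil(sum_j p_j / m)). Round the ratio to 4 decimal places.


LPT order: [25, 23, 23, 18, 11, 8]
Machine loads after assignment: [33, 41, 34]
LPT makespan = 41
Lower bound = max(max_job, ceil(total/3)) = max(25, 36) = 36
Ratio = 41 / 36 = 1.1389

1.1389


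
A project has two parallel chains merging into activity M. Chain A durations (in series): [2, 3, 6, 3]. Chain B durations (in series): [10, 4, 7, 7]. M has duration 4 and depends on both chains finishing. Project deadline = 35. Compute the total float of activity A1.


Forward pass: ES(A1) = sum of predecessors on chain A = 0
EF = ES + duration = 0 + 2 = 2
Backward pass: LF(M) = deadline = 35; LS(M) = 35 - 4 = 31
LF(A1) = LS(M) - sum(successors on chain A) = 31 - 12 = 19
LS = LF - duration = 19 - 2 = 17
Total float = LS - ES = 17 - 0 = 17

17


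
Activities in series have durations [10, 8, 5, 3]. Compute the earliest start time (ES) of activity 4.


Activity 4 starts after activities 1 through 3 complete.
Predecessor durations: [10, 8, 5]
ES = 10 + 8 + 5 = 23

23


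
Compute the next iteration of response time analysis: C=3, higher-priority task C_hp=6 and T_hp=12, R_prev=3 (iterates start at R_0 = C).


R_next = C + ceil(R_prev / T_hp) * C_hp
ceil(3 / 12) = ceil(0.25) = 1
Interference = 1 * 6 = 6
R_next = 3 + 6 = 9

9


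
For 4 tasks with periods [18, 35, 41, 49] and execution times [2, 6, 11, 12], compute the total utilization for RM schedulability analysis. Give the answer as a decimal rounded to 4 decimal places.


Compute individual utilizations (exact fractions):
  Task 1: C/T = 2/18 = 1/9 (approx. 0.1111)
  Task 2: C/T = 6/35 (approx. 0.1714)
  Task 3: C/T = 11/41 (approx. 0.2683)
  Task 4: C/T = 12/49 (approx. 0.2449)
Total utilization U = 1/9 + 6/35 + 11/41 + 12/49 = 71938/90405
Rounded to 4 decimal places: U = 0.7957
RM (Liu & Layland) bound for 4 tasks = 0.756828; compare with U = 71938/90405 (approx. 0.795730)
bound < U <= 1, so the RM sufficient condition is not met (inconclusive; an exact test such as response-time analysis is needed).

0.7957


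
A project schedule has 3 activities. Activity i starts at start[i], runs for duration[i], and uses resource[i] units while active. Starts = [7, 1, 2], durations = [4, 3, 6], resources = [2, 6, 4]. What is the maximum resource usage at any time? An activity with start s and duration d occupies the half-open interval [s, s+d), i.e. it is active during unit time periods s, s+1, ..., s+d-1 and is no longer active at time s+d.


Each activity i is active on [start_i, start_i + duration_i).
Compute total resource usage per time slot:
  t=0: active resources = [], total = 0
  t=1: active resources = [6], total = 6
  t=2: active resources = [6, 4], total = 10
  t=3: active resources = [6, 4], total = 10
  t=4: active resources = [4], total = 4
  t=5: active resources = [4], total = 4
  t=6: active resources = [4], total = 4
  t=7: active resources = [2, 4], total = 6
  t=8: active resources = [2], total = 2
  t=9: active resources = [2], total = 2
  t=10: active resources = [2], total = 2
Peak resource demand = 10

10
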